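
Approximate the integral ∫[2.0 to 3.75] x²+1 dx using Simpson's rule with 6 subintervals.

f(x) = x²+1
a = 2.0, b = 3.75, n = 6
h = (b - a)/n = 0.291667

Simpson's rule: (h/3)[f(x₀) + 4f(x₁) + 2f(x₂) + ... + f(xₙ)]

x_0 = 2.0000, f(x_0) = 5.000000, coefficient = 1
x_1 = 2.2917, f(x_1) = 6.251736, coefficient = 4
x_2 = 2.5833, f(x_2) = 7.673611, coefficient = 2
x_3 = 2.8750, f(x_3) = 9.265625, coefficient = 4
x_4 = 3.1667, f(x_4) = 11.027778, coefficient = 2
x_5 = 3.4583, f(x_5) = 12.960069, coefficient = 4
x_6 = 3.7500, f(x_6) = 15.062500, coefficient = 1

I ≈ (0.291667/3) × 171.375000 = 16.661458
Exact value: 16.661458
Error: 0.000000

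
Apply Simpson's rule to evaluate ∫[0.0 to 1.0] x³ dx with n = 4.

f(x) = x³
a = 0.0, b = 1.0, n = 4
h = (b - a)/n = 0.250000

Simpson's rule: (h/3)[f(x₀) + 4f(x₁) + 2f(x₂) + ... + f(xₙ)]

x_0 = 0.0000, f(x_0) = 0.000000, coefficient = 1
x_1 = 0.2500, f(x_1) = 0.015625, coefficient = 4
x_2 = 0.5000, f(x_2) = 0.125000, coefficient = 2
x_3 = 0.7500, f(x_3) = 0.421875, coefficient = 4
x_4 = 1.0000, f(x_4) = 1.000000, coefficient = 1

I ≈ (0.250000/3) × 3.000000 = 0.250000
Exact value: 0.250000
Error: 0.000000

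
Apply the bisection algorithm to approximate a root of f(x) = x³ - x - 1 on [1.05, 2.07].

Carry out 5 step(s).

f(x) = x³ - x - 1
Initial interval: [1.05, 2.07]

Iteration 1:
  c_1 = (1.050000 + 2.070000)/2 = 1.560000
  f(c_1) = f(1.560000) = 1.236416
  f(a) × f(c) < 0, new interval: [1.050000, 1.560000]
Iteration 2:
  c_2 = (1.050000 + 1.560000)/2 = 1.305000
  f(c_2) = f(1.305000) = -0.082552
  f(a) × f(c) ≥ 0, new interval: [1.305000, 1.560000]
Iteration 3:
  c_3 = (1.305000 + 1.560000)/2 = 1.432500
  f(c_3) = f(1.432500) = 0.507071
  f(a) × f(c) < 0, new interval: [1.305000, 1.432500]
Iteration 4:
  c_4 = (1.305000 + 1.432500)/2 = 1.368750
  f(c_4) = f(1.368750) = 0.195571
  f(a) × f(c) < 0, new interval: [1.305000, 1.368750]
Iteration 5:
  c_5 = (1.305000 + 1.368750)/2 = 1.336875
  f(c_5) = f(1.336875) = 0.052434
  f(a) × f(c) < 0, new interval: [1.305000, 1.336875]

After 5 iteration(s), the approximation is c_5 = 1.336875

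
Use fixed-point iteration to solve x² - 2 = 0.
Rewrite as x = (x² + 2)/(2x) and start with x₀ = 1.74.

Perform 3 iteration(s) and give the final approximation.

Equation: x² - 2 = 0
Fixed-point form: x = (x² + 2)/(2x)
x₀ = 1.74

x_1 = g(1.740000) = 1.444713
x_2 = g(1.444713) = 1.414535
x_3 = g(1.414535) = 1.414214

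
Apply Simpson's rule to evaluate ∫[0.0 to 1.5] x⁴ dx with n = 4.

f(x) = x⁴
a = 0.0, b = 1.5, n = 4
h = (b - a)/n = 0.375000

Simpson's rule: (h/3)[f(x₀) + 4f(x₁) + 2f(x₂) + ... + f(xₙ)]

x_0 = 0.0000, f(x_0) = 0.000000, coefficient = 1
x_1 = 0.3750, f(x_1) = 0.019775, coefficient = 4
x_2 = 0.7500, f(x_2) = 0.316406, coefficient = 2
x_3 = 1.1250, f(x_3) = 1.601807, coefficient = 4
x_4 = 1.5000, f(x_4) = 5.062500, coefficient = 1

I ≈ (0.375000/3) × 12.181641 = 1.522705
Exact value: 1.518750
Error: 0.003955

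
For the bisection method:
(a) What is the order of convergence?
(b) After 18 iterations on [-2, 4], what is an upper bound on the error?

(a) Bisection has linear (order 1) convergence; the error is halved each step.

(b) Error bound = (b-a)/2^n = (4 - (-2))/2^{18}
    = 6/2^{18}

(a) 1 (linear); (b) error ≤ 2.29e-05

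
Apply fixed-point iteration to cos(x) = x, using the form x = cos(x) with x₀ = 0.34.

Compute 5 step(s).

Equation: cos(x) = x
Fixed-point form: x = cos(x)
x₀ = 0.34

x_1 = g(0.340000) = 0.942755
x_2 = g(0.942755) = 0.587561
x_3 = g(0.587561) = 0.832295
x_4 = g(0.832295) = 0.673180
x_5 = g(0.673180) = 0.781843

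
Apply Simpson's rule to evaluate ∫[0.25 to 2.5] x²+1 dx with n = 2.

f(x) = x²+1
a = 0.25, b = 2.5, n = 2
h = (b - a)/n = 1.125000

Simpson's rule: (h/3)[f(x₀) + 4f(x₁) + 2f(x₂) + ... + f(xₙ)]

x_0 = 0.2500, f(x_0) = 1.062500, coefficient = 1
x_1 = 1.3750, f(x_1) = 2.890625, coefficient = 4
x_2 = 2.5000, f(x_2) = 7.250000, coefficient = 1

I ≈ (1.125000/3) × 19.875000 = 7.453125
Exact value: 7.453125
Error: 0.000000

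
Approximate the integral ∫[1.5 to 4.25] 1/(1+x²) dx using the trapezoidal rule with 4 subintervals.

f(x) = 1/(1+x²)
a = 1.5, b = 4.25, n = 4
h = (b - a)/n = 0.687500

Trapezoidal rule: (h/2)[f(x₀) + 2f(x₁) + 2f(x₂) + ... + f(xₙ)]

x_0 = 1.5000, f(x_0) = 0.307692, coefficient = 1
x_1 = 2.1875, f(x_1) = 0.172856, coefficient = 2
x_2 = 2.8750, f(x_2) = 0.107926, coefficient = 2
x_3 = 3.5625, f(x_3) = 0.073039, coefficient = 2
x_4 = 4.2500, f(x_4) = 0.052459, coefficient = 1

I ≈ (0.687500/2) × 1.067792 = 0.367054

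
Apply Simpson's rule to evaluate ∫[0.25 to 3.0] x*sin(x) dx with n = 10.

f(x) = x*sin(x)
a = 0.25, b = 3.0, n = 10
h = (b - a)/n = 0.275000

Simpson's rule: (h/3)[f(x₀) + 4f(x₁) + 2f(x₂) + ... + f(xₙ)]

x_0 = 0.2500, f(x_0) = 0.061851, coefficient = 1
x_1 = 0.5250, f(x_1) = 0.263137, coefficient = 4
x_2 = 0.8000, f(x_2) = 0.573885, coefficient = 2
x_3 = 1.0750, f(x_3) = 0.945559, coefficient = 4
x_4 = 1.3500, f(x_4) = 1.317227, coefficient = 2
x_5 = 1.6250, f(x_5) = 1.622613, coefficient = 4
x_6 = 1.9000, f(x_6) = 1.797970, coefficient = 2
x_7 = 2.1750, f(x_7) = 1.789927, coefficient = 4
x_8 = 2.4500, f(x_8) = 1.562524, coefficient = 2
x_9 = 2.7250, f(x_9) = 1.102663, coefficient = 4
x_10 = 3.0000, f(x_10) = 0.423360, coefficient = 1

I ≈ (0.275000/3) × 33.884017 = 3.106035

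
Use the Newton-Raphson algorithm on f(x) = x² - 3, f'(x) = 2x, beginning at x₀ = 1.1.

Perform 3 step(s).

f(x) = x² - 3
f'(x) = 2x
x₀ = 1.1

Newton-Raphson formula: x_{n+1} = x_n - f(x_n)/f'(x_n)

Iteration 1:
  f(1.100000) = -1.790000
  f'(1.100000) = 2.200000
  x_1 = 1.100000 - (-1.790000)/2.200000 = 1.913636
Iteration 2:
  f(1.913636) = 0.662004
  f'(1.913636) = 3.827273
  x_2 = 1.913636 - 0.662004/3.827273 = 1.740666
Iteration 3:
  f(1.740666) = 0.029919
  f'(1.740666) = 3.481332
  x_3 = 1.740666 - 0.029919/3.481332 = 1.732072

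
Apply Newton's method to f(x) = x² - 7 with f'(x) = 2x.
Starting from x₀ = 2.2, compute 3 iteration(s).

f(x) = x² - 7
f'(x) = 2x
x₀ = 2.2

Newton-Raphson formula: x_{n+1} = x_n - f(x_n)/f'(x_n)

Iteration 1:
  f(2.200000) = -2.160000
  f'(2.200000) = 4.400000
  x_1 = 2.200000 - (-2.160000)/4.400000 = 2.690909
Iteration 2:
  f(2.690909) = 0.240992
  f'(2.690909) = 5.381818
  x_2 = 2.690909 - 0.240992/5.381818 = 2.646130
Iteration 3:
  f(2.646130) = 0.002005
  f'(2.646130) = 5.292260
  x_3 = 2.646130 - 0.002005/5.292260 = 2.645751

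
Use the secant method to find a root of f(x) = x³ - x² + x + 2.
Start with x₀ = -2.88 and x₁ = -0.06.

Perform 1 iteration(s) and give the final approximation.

f(x) = x³ - x² + x + 2
x₀ = -2.88, x₁ = -0.06

Secant formula: x_{n+1} = x_n - f(x_n)(x_n - x_{n-1})/(f(x_n) - f(x_{n-1}))

Iteration 1:
  f(-2.880000) = -33.062272
  f(-0.060000) = 1.936184
  x_2 = -0.060000 - 1.936184×(-0.060000 - (-2.880000))/(1.936184 - (-33.062272))
       = -0.216008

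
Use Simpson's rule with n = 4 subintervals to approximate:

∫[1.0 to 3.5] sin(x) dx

f(x) = sin(x)
a = 1.0, b = 3.5, n = 4
h = (b - a)/n = 0.625000

Simpson's rule: (h/3)[f(x₀) + 4f(x₁) + 2f(x₂) + ... + f(xₙ)]

x_0 = 1.0000, f(x_0) = 0.841471, coefficient = 1
x_1 = 1.6250, f(x_1) = 0.998531, coefficient = 4
x_2 = 2.2500, f(x_2) = 0.778073, coefficient = 2
x_3 = 2.8750, f(x_3) = 0.263446, coefficient = 4
x_4 = 3.5000, f(x_4) = -0.350783, coefficient = 1

I ≈ (0.625000/3) × 7.094743 = 1.478072
Exact value: 1.476759
Error: 0.001313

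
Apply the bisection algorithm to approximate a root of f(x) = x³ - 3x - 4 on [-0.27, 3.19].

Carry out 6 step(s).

f(x) = x³ - 3x - 4
Initial interval: [-0.27, 3.19]

Iteration 1:
  c_1 = (-0.270000 + 3.190000)/2 = 1.460000
  f(c_1) = f(1.460000) = -5.267864
  f(a) × f(c) ≥ 0, new interval: [1.460000, 3.190000]
Iteration 2:
  c_2 = (1.460000 + 3.190000)/2 = 2.325000
  f(c_2) = f(2.325000) = 1.593078
  f(a) × f(c) < 0, new interval: [1.460000, 2.325000]
Iteration 3:
  c_3 = (1.460000 + 2.325000)/2 = 1.892500
  f(c_3) = f(1.892500) = -2.899405
  f(a) × f(c) ≥ 0, new interval: [1.892500, 2.325000]
Iteration 4:
  c_4 = (1.892500 + 2.325000)/2 = 2.108750
  f(c_4) = f(2.108750) = -0.949004
  f(a) × f(c) ≥ 0, new interval: [2.108750, 2.325000]
Iteration 5:
  c_5 = (2.108750 + 2.325000)/2 = 2.216875
  f(c_5) = f(2.216875) = 0.244284
  f(a) × f(c) < 0, new interval: [2.108750, 2.216875]
Iteration 6:
  c_6 = (2.108750 + 2.216875)/2 = 2.162813
  f(c_6) = f(2.162813) = -0.371324
  f(a) × f(c) ≥ 0, new interval: [2.162813, 2.216875]

After 6 iteration(s), the approximation is c_6 = 2.162813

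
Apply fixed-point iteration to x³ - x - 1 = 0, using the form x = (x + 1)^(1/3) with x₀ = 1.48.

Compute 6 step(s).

Equation: x³ - x - 1 = 0
Fixed-point form: x = (x + 1)^(1/3)
x₀ = 1.48

x_1 = g(1.480000) = 1.353580
x_2 = g(1.353580) = 1.330178
x_3 = g(1.330178) = 1.325754
x_4 = g(1.325754) = 1.324915
x_5 = g(1.324915) = 1.324755
x_6 = g(1.324755) = 1.324725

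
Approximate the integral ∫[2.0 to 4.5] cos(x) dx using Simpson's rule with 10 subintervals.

f(x) = cos(x)
a = 2.0, b = 4.5, n = 10
h = (b - a)/n = 0.250000

Simpson's rule: (h/3)[f(x₀) + 4f(x₁) + 2f(x₂) + ... + f(xₙ)]

x_0 = 2.0000, f(x_0) = -0.416147, coefficient = 1
x_1 = 2.2500, f(x_1) = -0.628174, coefficient = 4
x_2 = 2.5000, f(x_2) = -0.801144, coefficient = 2
x_3 = 2.7500, f(x_3) = -0.924302, coefficient = 4
x_4 = 3.0000, f(x_4) = -0.989992, coefficient = 2
x_5 = 3.2500, f(x_5) = -0.994130, coefficient = 4
x_6 = 3.5000, f(x_6) = -0.936457, coefficient = 2
x_7 = 3.7500, f(x_7) = -0.820559, coefficient = 4
x_8 = 4.0000, f(x_8) = -0.653644, coefficient = 2
x_9 = 4.2500, f(x_9) = -0.446087, coefficient = 4
x_10 = 4.5000, f(x_10) = -0.210796, coefficient = 1

I ≈ (0.250000/3) × -22.642426 = -1.886869
Exact value: -1.886828
Error: 0.000041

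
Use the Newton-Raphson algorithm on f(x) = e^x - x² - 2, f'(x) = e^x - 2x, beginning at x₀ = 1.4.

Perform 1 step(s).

f(x) = e^x - x² - 2
f'(x) = e^x - 2x
x₀ = 1.4

Newton-Raphson formula: x_{n+1} = x_n - f(x_n)/f'(x_n)

Iteration 1:
  f(1.400000) = 0.095200
  f'(1.400000) = 1.255200
  x_1 = 1.400000 - 0.095200/1.255200 = 1.324156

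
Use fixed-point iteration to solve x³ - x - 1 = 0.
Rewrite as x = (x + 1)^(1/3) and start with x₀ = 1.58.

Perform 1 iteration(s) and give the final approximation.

Equation: x³ - x - 1 = 0
Fixed-point form: x = (x + 1)^(1/3)
x₀ = 1.58

x_1 = g(1.580000) = 1.371534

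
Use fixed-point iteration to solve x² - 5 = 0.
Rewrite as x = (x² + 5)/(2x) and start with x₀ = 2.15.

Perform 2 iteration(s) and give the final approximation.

Equation: x² - 5 = 0
Fixed-point form: x = (x² + 5)/(2x)
x₀ = 2.15

x_1 = g(2.150000) = 2.237791
x_2 = g(2.237791) = 2.236069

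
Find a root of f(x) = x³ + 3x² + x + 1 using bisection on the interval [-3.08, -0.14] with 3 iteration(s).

f(x) = x³ + 3x² + x + 1
Initial interval: [-3.08, -0.14]

Iteration 1:
  c_1 = (-3.080000 + (-0.140000))/2 = -1.610000
  f(c_1) = f(-1.610000) = 2.993019
  f(a) × f(c) < 0, new interval: [-3.080000, -1.610000]
Iteration 2:
  c_2 = (-3.080000 + (-1.610000))/2 = -2.345000
  f(c_2) = f(-2.345000) = 2.256861
  f(a) × f(c) < 0, new interval: [-3.080000, -2.345000]
Iteration 3:
  c_3 = (-3.080000 + (-2.345000))/2 = -2.712500
  f(c_3) = f(-2.712500) = 0.402826
  f(a) × f(c) < 0, new interval: [-3.080000, -2.712500]

After 3 iteration(s), the approximation is c_3 = -2.712500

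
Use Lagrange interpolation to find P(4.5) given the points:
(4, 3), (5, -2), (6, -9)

Lagrange interpolation formula:
P(x) = Σ yᵢ × Lᵢ(x)
where Lᵢ(x) = Π_{j≠i} (x - xⱼ)/(xᵢ - xⱼ)

L_0(4.5) = (4.5 - 5)/(4 - 5) × (4.5 - 6)/(4 - 6) = 0.375000
L_1(4.5) = (4.5 - 4)/(5 - 4) × (4.5 - 6)/(5 - 6) = 0.750000
L_2(4.5) = (4.5 - 4)/(6 - 4) × (4.5 - 5)/(6 - 5) = -0.125000

P(4.5) = 3×L_0(4.5) + (-2)×L_1(4.5) + (-9)×L_2(4.5)
P(4.5) = 0.750000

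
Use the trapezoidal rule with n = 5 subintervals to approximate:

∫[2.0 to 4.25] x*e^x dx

f(x) = x*e^x
a = 2.0, b = 4.25, n = 5
h = (b - a)/n = 0.450000

Trapezoidal rule: (h/2)[f(x₀) + 2f(x₁) + 2f(x₂) + ... + f(xₙ)]

x_0 = 2.0000, f(x_0) = 14.778112, coefficient = 1
x_1 = 2.4500, f(x_1) = 28.391449, coefficient = 2
x_2 = 2.9000, f(x_2) = 52.705022, coefficient = 2
x_3 = 3.3500, f(x_3) = 95.484158, coefficient = 2
x_4 = 3.8000, f(x_4) = 169.864501, coefficient = 2
x_5 = 4.2500, f(x_5) = 297.948002, coefficient = 1

I ≈ (0.450000/2) × 1005.616374 = 226.263684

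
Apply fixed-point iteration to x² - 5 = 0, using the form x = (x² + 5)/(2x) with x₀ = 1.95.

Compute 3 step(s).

Equation: x² - 5 = 0
Fixed-point form: x = (x² + 5)/(2x)
x₀ = 1.95

x_1 = g(1.950000) = 2.257051
x_2 = g(2.257051) = 2.236166
x_3 = g(2.236166) = 2.236068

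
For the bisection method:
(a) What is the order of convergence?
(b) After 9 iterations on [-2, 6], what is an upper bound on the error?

(a) Bisection has linear (order 1) convergence; the error is halved each step.

(b) Error bound = (b-a)/2^n = (6 - (-2))/2^{9}
    = 8/2^{9}

(a) 1 (linear); (b) error ≤ 1.56e-02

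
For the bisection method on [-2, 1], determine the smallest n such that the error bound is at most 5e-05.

We need (b-a)/2^n ≤ 5e-05
(1 - (-2))/2^n ≤ 5e-05
3/2^n ≤ 5e-05
2^n ≥ 60000
n ≥ log₂(60000) = 15.87
n ≥ 16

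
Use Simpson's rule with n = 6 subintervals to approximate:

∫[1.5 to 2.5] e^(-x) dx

f(x) = e^(-x)
a = 1.5, b = 2.5, n = 6
h = (b - a)/n = 0.166667

Simpson's rule: (h/3)[f(x₀) + 4f(x₁) + 2f(x₂) + ... + f(xₙ)]

x_0 = 1.5000, f(x_0) = 0.223130, coefficient = 1
x_1 = 1.6667, f(x_1) = 0.188876, coefficient = 4
x_2 = 1.8333, f(x_2) = 0.159880, coefficient = 2
x_3 = 2.0000, f(x_3) = 0.135335, coefficient = 4
x_4 = 2.1667, f(x_4) = 0.114559, coefficient = 2
x_5 = 2.3333, f(x_5) = 0.096972, coefficient = 4
x_6 = 2.5000, f(x_6) = 0.082085, coefficient = 1

I ≈ (0.166667/3) × 2.538824 = 0.141046
Exact value: 0.141045
Error: 0.000001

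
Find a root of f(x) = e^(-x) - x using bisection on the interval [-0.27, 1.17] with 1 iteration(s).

f(x) = e^(-x) - x
Initial interval: [-0.27, 1.17]

Iteration 1:
  c_1 = (-0.270000 + 1.170000)/2 = 0.450000
  f(c_1) = f(0.450000) = 0.187628
  f(a) × f(c) ≥ 0, new interval: [0.450000, 1.170000]

After 1 iteration(s), the approximation is c_1 = 0.450000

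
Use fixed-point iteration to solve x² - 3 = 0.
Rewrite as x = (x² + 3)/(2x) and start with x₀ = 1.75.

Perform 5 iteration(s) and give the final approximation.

Equation: x² - 3 = 0
Fixed-point form: x = (x² + 3)/(2x)
x₀ = 1.75

x_1 = g(1.750000) = 1.732143
x_2 = g(1.732143) = 1.732051
x_3 = g(1.732051) = 1.732051
x_4 = g(1.732051) = 1.732051
x_5 = g(1.732051) = 1.732051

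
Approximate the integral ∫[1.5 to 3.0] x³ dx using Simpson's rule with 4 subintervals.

f(x) = x³
a = 1.5, b = 3.0, n = 4
h = (b - a)/n = 0.375000

Simpson's rule: (h/3)[f(x₀) + 4f(x₁) + 2f(x₂) + ... + f(xₙ)]

x_0 = 1.5000, f(x_0) = 3.375000, coefficient = 1
x_1 = 1.8750, f(x_1) = 6.591797, coefficient = 4
x_2 = 2.2500, f(x_2) = 11.390625, coefficient = 2
x_3 = 2.6250, f(x_3) = 18.087891, coefficient = 4
x_4 = 3.0000, f(x_4) = 27.000000, coefficient = 1

I ≈ (0.375000/3) × 151.875000 = 18.984375
Exact value: 18.984375
Error: 0.000000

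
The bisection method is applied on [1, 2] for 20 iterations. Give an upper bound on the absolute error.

Bisection error bound: |error| ≤ (b-a)/2^n
|error| ≤ (2 - 1)/2^20 = 1/2^20
|error| ≤ 0.0000009537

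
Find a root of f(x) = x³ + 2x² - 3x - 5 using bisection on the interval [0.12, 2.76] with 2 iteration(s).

f(x) = x³ + 2x² - 3x - 5
Initial interval: [0.12, 2.76]

Iteration 1:
  c_1 = (0.120000 + 2.760000)/2 = 1.440000
  f(c_1) = f(1.440000) = -2.186816
  f(a) × f(c) ≥ 0, new interval: [1.440000, 2.760000]
Iteration 2:
  c_2 = (1.440000 + 2.760000)/2 = 2.100000
  f(c_2) = f(2.100000) = 6.781000
  f(a) × f(c) < 0, new interval: [1.440000, 2.100000]

After 2 iteration(s), the approximation is c_2 = 2.100000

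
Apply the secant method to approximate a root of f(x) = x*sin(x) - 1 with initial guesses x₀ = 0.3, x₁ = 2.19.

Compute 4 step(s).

f(x) = x*sin(x) - 1
x₀ = 0.3, x₁ = 2.19

Secant formula: x_{n+1} = x_n - f(x_n)(x_n - x_{n-1})/(f(x_n) - f(x_{n-1}))

Iteration 1:
  f(0.300000) = -0.911344
  f(2.190000) = 0.783407
  x_2 = 2.190000 - 0.783407×(2.190000 - 0.300000)/(0.783407 - (-0.911344))
       = 1.316338
Iteration 2:
  f(2.190000) = 0.783407
  f(1.316338) = 0.273952
  x_3 = 1.316338 - 0.273952×(1.316338 - 2.190000)/(0.273952 - 0.783407)
       = 0.846539
Iteration 3:
  f(1.316338) = 0.273952
  f(0.846539) = -0.365950
  x_4 = 0.846539 - (-0.365950)×(0.846539 - 1.316338)/(-0.365950 - 0.273952)
       = 1.115210
Iteration 4:
  f(0.846539) = -0.365950
  f(1.115210) = 0.001462
  x_5 = 1.115210 - 0.001462×(1.115210 - 0.846539)/(0.001462 - (-0.365950))
       = 1.114141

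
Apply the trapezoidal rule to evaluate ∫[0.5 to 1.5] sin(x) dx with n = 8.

f(x) = sin(x)
a = 0.5, b = 1.5, n = 8
h = (b - a)/n = 0.125000

Trapezoidal rule: (h/2)[f(x₀) + 2f(x₁) + 2f(x₂) + ... + f(xₙ)]

x_0 = 0.5000, f(x_0) = 0.479426, coefficient = 1
x_1 = 0.6250, f(x_1) = 0.585097, coefficient = 2
x_2 = 0.7500, f(x_2) = 0.681639, coefficient = 2
x_3 = 0.8750, f(x_3) = 0.767544, coefficient = 2
x_4 = 1.0000, f(x_4) = 0.841471, coefficient = 2
x_5 = 1.1250, f(x_5) = 0.902268, coefficient = 2
x_6 = 1.2500, f(x_6) = 0.948985, coefficient = 2
x_7 = 1.3750, f(x_7) = 0.980893, coefficient = 2
x_8 = 1.5000, f(x_8) = 0.997495, coefficient = 1

I ≈ (0.125000/2) × 12.892712 = 0.805795
Exact value: 0.806845
Error: 0.001051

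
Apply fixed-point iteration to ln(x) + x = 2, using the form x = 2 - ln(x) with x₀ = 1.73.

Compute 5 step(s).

Equation: ln(x) + x = 2
Fixed-point form: x = 2 - ln(x)
x₀ = 1.73

x_1 = g(1.730000) = 1.451879
x_2 = g(1.451879) = 1.627142
x_3 = g(1.627142) = 1.513175
x_4 = g(1.513175) = 1.585790
x_5 = g(1.585790) = 1.538917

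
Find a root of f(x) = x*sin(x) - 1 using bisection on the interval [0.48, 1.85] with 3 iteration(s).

f(x) = x*sin(x) - 1
Initial interval: [0.48, 1.85]

Iteration 1:
  c_1 = (0.480000 + 1.850000)/2 = 1.165000
  f(c_1) = f(1.165000) = 0.070388
  f(a) × f(c) < 0, new interval: [0.480000, 1.165000]
Iteration 2:
  c_2 = (0.480000 + 1.165000)/2 = 0.822500
  f(c_2) = f(0.822500) = -0.397232
  f(a) × f(c) ≥ 0, new interval: [0.822500, 1.165000]
Iteration 3:
  c_3 = (0.822500 + 1.165000)/2 = 0.993750
  f(c_3) = f(0.993750) = -0.167160
  f(a) × f(c) ≥ 0, new interval: [0.993750, 1.165000]

After 3 iteration(s), the approximation is c_3 = 0.993750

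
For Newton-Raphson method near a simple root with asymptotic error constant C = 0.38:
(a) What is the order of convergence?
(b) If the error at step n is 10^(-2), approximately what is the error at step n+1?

(a) Newton-Raphson has quadratic (order 2) convergence near simple roots.
    This means |e_{n+1}| ≈ C|e_n|².

(b) With |e_n| = 10^(-2) and C = 0.38:
    |e_{n+1}| ≈ 0.38 × (10^(-2))² = 0.38 × 10^(-4)

(a) 2 (quadratic); (b) |e_{n+1}| ≈ 3.800e-05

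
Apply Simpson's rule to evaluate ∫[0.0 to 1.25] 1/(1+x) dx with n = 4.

f(x) = 1/(1+x)
a = 0.0, b = 1.25, n = 4
h = (b - a)/n = 0.312500

Simpson's rule: (h/3)[f(x₀) + 4f(x₁) + 2f(x₂) + ... + f(xₙ)]

x_0 = 0.0000, f(x_0) = 1.000000, coefficient = 1
x_1 = 0.3125, f(x_1) = 0.761905, coefficient = 4
x_2 = 0.6250, f(x_2) = 0.615385, coefficient = 2
x_3 = 0.9375, f(x_3) = 0.516129, coefficient = 4
x_4 = 1.2500, f(x_4) = 0.444444, coefficient = 1

I ≈ (0.312500/3) × 7.787349 = 0.811182
Exact value: 0.810930
Error: 0.000252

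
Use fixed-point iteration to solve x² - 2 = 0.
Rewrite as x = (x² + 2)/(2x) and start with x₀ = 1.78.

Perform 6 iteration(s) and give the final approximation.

Equation: x² - 2 = 0
Fixed-point form: x = (x² + 2)/(2x)
x₀ = 1.78

x_1 = g(1.780000) = 1.451798
x_2 = g(1.451798) = 1.414700
x_3 = g(1.414700) = 1.414214
x_4 = g(1.414214) = 1.414214
x_5 = g(1.414214) = 1.414214
x_6 = g(1.414214) = 1.414214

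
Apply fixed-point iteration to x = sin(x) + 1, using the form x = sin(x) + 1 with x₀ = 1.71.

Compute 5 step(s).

Equation: x = sin(x) + 1
Fixed-point form: x = sin(x) + 1
x₀ = 1.71

x_1 = g(1.710000) = 1.990327
x_2 = g(1.990327) = 1.913280
x_3 = g(1.913280) = 1.941923
x_4 = g(1.941923) = 1.931919
x_5 = g(1.931919) = 1.935501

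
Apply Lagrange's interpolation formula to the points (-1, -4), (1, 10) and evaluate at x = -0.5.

Lagrange interpolation formula:
P(x) = Σ yᵢ × Lᵢ(x)
where Lᵢ(x) = Π_{j≠i} (x - xⱼ)/(xᵢ - xⱼ)

L_0(-0.5) = (-0.5 - 1)/(-1 - 1) = 0.750000
L_1(-0.5) = (-0.5 - (-1))/(1 - (-1)) = 0.250000

P(-0.5) = (-4)×L_0(-0.5) + 10×L_1(-0.5)
P(-0.5) = -0.500000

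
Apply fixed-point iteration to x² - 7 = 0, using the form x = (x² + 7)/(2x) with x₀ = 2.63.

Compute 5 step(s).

Equation: x² - 7 = 0
Fixed-point form: x = (x² + 7)/(2x)
x₀ = 2.63

x_1 = g(2.630000) = 2.645798
x_2 = g(2.645798) = 2.645751
x_3 = g(2.645751) = 2.645751
x_4 = g(2.645751) = 2.645751
x_5 = g(2.645751) = 2.645751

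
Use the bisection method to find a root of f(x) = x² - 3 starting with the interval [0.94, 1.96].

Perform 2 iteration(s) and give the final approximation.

f(x) = x² - 3
Initial interval: [0.94, 1.96]

Iteration 1:
  c_1 = (0.940000 + 1.960000)/2 = 1.450000
  f(c_1) = f(1.450000) = -0.897500
  f(a) × f(c) ≥ 0, new interval: [1.450000, 1.960000]
Iteration 2:
  c_2 = (1.450000 + 1.960000)/2 = 1.705000
  f(c_2) = f(1.705000) = -0.092975
  f(a) × f(c) ≥ 0, new interval: [1.705000, 1.960000]

After 2 iteration(s), the approximation is c_2 = 1.705000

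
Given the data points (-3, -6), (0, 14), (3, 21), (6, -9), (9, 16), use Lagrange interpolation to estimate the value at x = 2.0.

Lagrange interpolation formula:
P(x) = Σ yᵢ × Lᵢ(x)
where Lᵢ(x) = Π_{j≠i} (x - xⱼ)/(xᵢ - xⱼ)

L_0(2.0) = (2.0 - 0)/(-3 - 0) × (2.0 - 3)/(-3 - 3) × (2.0 - 6)/(-3 - 6) × (2.0 - 9)/(-3 - 9) = -0.028807
L_1(2.0) = (2.0 - (-3))/(0 - (-3)) × (2.0 - 3)/(0 - 3) × (2.0 - 6)/(0 - 6) × (2.0 - 9)/(0 - 9) = 0.288066
L_2(2.0) = (2.0 - (-3))/(3 - (-3)) × (2.0 - 0)/(3 - 0) × (2.0 - 6)/(3 - 6) × (2.0 - 9)/(3 - 9) = 0.864198
L_3(2.0) = (2.0 - (-3))/(6 - (-3)) × (2.0 - 0)/(6 - 0) × (2.0 - 3)/(6 - 3) × (2.0 - 9)/(6 - 9) = -0.144033
L_4(2.0) = (2.0 - (-3))/(9 - (-3)) × (2.0 - 0)/(9 - 0) × (2.0 - 3)/(9 - 3) × (2.0 - 6)/(9 - 6) = 0.020576

P(2.0) = (-6)×L_0(2.0) + 14×L_1(2.0) + 21×L_2(2.0) + (-9)×L_3(2.0) + 16×L_4(2.0)
P(2.0) = 23.979424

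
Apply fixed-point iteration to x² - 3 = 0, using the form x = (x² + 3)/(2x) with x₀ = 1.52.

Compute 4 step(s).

Equation: x² - 3 = 0
Fixed-point form: x = (x² + 3)/(2x)
x₀ = 1.52

x_1 = g(1.520000) = 1.746842
x_2 = g(1.746842) = 1.732113
x_3 = g(1.732113) = 1.732051
x_4 = g(1.732051) = 1.732051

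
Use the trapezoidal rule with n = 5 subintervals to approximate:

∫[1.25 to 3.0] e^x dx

f(x) = e^x
a = 1.25, b = 3.0, n = 5
h = (b - a)/n = 0.350000

Trapezoidal rule: (h/2)[f(x₀) + 2f(x₁) + 2f(x₂) + ... + f(xₙ)]

x_0 = 1.2500, f(x_0) = 3.490343, coefficient = 1
x_1 = 1.6000, f(x_1) = 4.953032, coefficient = 2
x_2 = 1.9500, f(x_2) = 7.028688, coefficient = 2
x_3 = 2.3000, f(x_3) = 9.974182, coefficient = 2
x_4 = 2.6500, f(x_4) = 14.154039, coefficient = 2
x_5 = 3.0000, f(x_5) = 20.085537, coefficient = 1

I ≈ (0.350000/2) × 95.795762 = 16.764258
Exact value: 16.595194
Error: 0.169064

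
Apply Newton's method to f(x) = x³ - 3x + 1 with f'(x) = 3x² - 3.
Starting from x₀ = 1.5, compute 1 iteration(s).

f(x) = x³ - 3x + 1
f'(x) = 3x² - 3
x₀ = 1.5

Newton-Raphson formula: x_{n+1} = x_n - f(x_n)/f'(x_n)

Iteration 1:
  f(1.500000) = -0.125000
  f'(1.500000) = 3.750000
  x_1 = 1.500000 - (-0.125000)/3.750000 = 1.533333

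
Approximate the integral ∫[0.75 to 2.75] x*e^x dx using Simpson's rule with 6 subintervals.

f(x) = x*e^x
a = 0.75, b = 2.75, n = 6
h = (b - a)/n = 0.333333

Simpson's rule: (h/3)[f(x₀) + 4f(x₁) + 2f(x₂) + ... + f(xₙ)]

x_0 = 0.7500, f(x_0) = 1.587750, coefficient = 1
x_1 = 1.0833, f(x_1) = 3.200721, coefficient = 4
x_2 = 1.4167, f(x_2) = 5.841417, coefficient = 2
x_3 = 1.7500, f(x_3) = 10.070555, coefficient = 4
x_4 = 2.0833, f(x_4) = 16.731656, coefficient = 2
x_5 = 2.4167, f(x_5) = 27.087053, coefficient = 4
x_6 = 2.7500, f(x_6) = 43.017238, coefficient = 1

I ≈ (0.333333/3) × 251.184446 = 27.909383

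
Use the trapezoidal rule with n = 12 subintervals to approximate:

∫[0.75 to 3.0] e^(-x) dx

f(x) = e^(-x)
a = 0.75, b = 3.0, n = 12
h = (b - a)/n = 0.187500

Trapezoidal rule: (h/2)[f(x₀) + 2f(x₁) + 2f(x₂) + ... + f(xₙ)]

x_0 = 0.7500, f(x_0) = 0.472367, coefficient = 1
x_1 = 0.9375, f(x_1) = 0.391606, coefficient = 2
x_2 = 1.1250, f(x_2) = 0.324652, coefficient = 2
x_3 = 1.3125, f(x_3) = 0.269146, coefficient = 2
x_4 = 1.5000, f(x_4) = 0.223130, coefficient = 2
x_5 = 1.6875, f(x_5) = 0.184981, coefficient = 2
x_6 = 1.8750, f(x_6) = 0.153355, coefficient = 2
x_7 = 2.0625, f(x_7) = 0.127136, coefficient = 2
x_8 = 2.2500, f(x_8) = 0.105399, coefficient = 2
x_9 = 2.4375, f(x_9) = 0.087379, coefficient = 2
x_10 = 2.6250, f(x_10) = 0.072440, coefficient = 2
x_11 = 2.8125, f(x_11) = 0.060055, coefficient = 2
x_12 = 3.0000, f(x_12) = 0.049787, coefficient = 1

I ≈ (0.187500/2) × 4.520712 = 0.423817
Exact value: 0.422579
Error: 0.001237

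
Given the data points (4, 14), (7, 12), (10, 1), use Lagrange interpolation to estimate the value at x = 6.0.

Lagrange interpolation formula:
P(x) = Σ yᵢ × Lᵢ(x)
where Lᵢ(x) = Π_{j≠i} (x - xⱼ)/(xᵢ - xⱼ)

L_0(6.0) = (6.0 - 7)/(4 - 7) × (6.0 - 10)/(4 - 10) = 0.222222
L_1(6.0) = (6.0 - 4)/(7 - 4) × (6.0 - 10)/(7 - 10) = 0.888889
L_2(6.0) = (6.0 - 4)/(10 - 4) × (6.0 - 7)/(10 - 7) = -0.111111

P(6.0) = 14×L_0(6.0) + 12×L_1(6.0) + 1×L_2(6.0)
P(6.0) = 13.666667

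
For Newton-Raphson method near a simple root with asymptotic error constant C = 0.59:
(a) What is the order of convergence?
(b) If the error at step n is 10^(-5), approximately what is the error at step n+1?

(a) Newton-Raphson has quadratic (order 2) convergence near simple roots.
    This means |e_{n+1}| ≈ C|e_n|².

(b) With |e_n| = 10^(-5) and C = 0.59:
    |e_{n+1}| ≈ 0.59 × (10^(-5))² = 0.59 × 10^(-10)

(a) 2 (quadratic); (b) |e_{n+1}| ≈ 5.900e-11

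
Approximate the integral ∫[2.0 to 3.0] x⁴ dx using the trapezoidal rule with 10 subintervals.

f(x) = x⁴
a = 2.0, b = 3.0, n = 10
h = (b - a)/n = 0.100000

Trapezoidal rule: (h/2)[f(x₀) + 2f(x₁) + 2f(x₂) + ... + f(xₙ)]

x_0 = 2.0000, f(x_0) = 16.000000, coefficient = 1
x_1 = 2.1000, f(x_1) = 19.448100, coefficient = 2
x_2 = 2.2000, f(x_2) = 23.425600, coefficient = 2
x_3 = 2.3000, f(x_3) = 27.984100, coefficient = 2
x_4 = 2.4000, f(x_4) = 33.177600, coefficient = 2
x_5 = 2.5000, f(x_5) = 39.062500, coefficient = 2
x_6 = 2.6000, f(x_6) = 45.697600, coefficient = 2
x_7 = 2.7000, f(x_7) = 53.144100, coefficient = 2
x_8 = 2.8000, f(x_8) = 61.465600, coefficient = 2
x_9 = 2.9000, f(x_9) = 70.728100, coefficient = 2
x_10 = 3.0000, f(x_10) = 81.000000, coefficient = 1

I ≈ (0.100000/2) × 845.266600 = 42.263330
Exact value: 42.200000
Error: 0.063330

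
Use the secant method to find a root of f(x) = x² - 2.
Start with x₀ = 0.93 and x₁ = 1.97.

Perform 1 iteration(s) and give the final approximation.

f(x) = x² - 2
x₀ = 0.93, x₁ = 1.97

Secant formula: x_{n+1} = x_n - f(x_n)(x_n - x_{n-1})/(f(x_n) - f(x_{n-1}))

Iteration 1:
  f(0.930000) = -1.135100
  f(1.970000) = 1.880900
  x_2 = 1.970000 - 1.880900×(1.970000 - 0.930000)/(1.880900 - (-1.135100))
       = 1.321414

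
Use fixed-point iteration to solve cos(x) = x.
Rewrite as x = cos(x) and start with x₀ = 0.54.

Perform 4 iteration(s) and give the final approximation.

Equation: cos(x) = x
Fixed-point form: x = cos(x)
x₀ = 0.54

x_1 = g(0.540000) = 0.857709
x_2 = g(0.857709) = 0.654172
x_3 = g(0.654172) = 0.793552
x_4 = g(0.793552) = 0.701318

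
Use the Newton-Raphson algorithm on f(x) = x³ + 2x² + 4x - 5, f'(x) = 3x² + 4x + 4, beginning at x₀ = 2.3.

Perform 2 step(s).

f(x) = x³ + 2x² + 4x - 5
f'(x) = 3x² + 4x + 4
x₀ = 2.3

Newton-Raphson formula: x_{n+1} = x_n - f(x_n)/f'(x_n)

Iteration 1:
  f(2.300000) = 26.947000
  f'(2.300000) = 29.070000
  x_1 = 2.300000 - 26.947000/29.070000 = 1.373031
Iteration 2:
  f(1.373031) = 6.851004
  f'(1.373031) = 15.147762
  x_2 = 1.373031 - 6.851004/15.147762 = 0.920752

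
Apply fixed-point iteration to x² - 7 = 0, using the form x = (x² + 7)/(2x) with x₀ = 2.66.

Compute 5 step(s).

Equation: x² - 7 = 0
Fixed-point form: x = (x² + 7)/(2x)
x₀ = 2.66

x_1 = g(2.660000) = 2.645789
x_2 = g(2.645789) = 2.645751
x_3 = g(2.645751) = 2.645751
x_4 = g(2.645751) = 2.645751
x_5 = g(2.645751) = 2.645751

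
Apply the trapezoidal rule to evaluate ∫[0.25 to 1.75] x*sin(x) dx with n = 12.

f(x) = x*sin(x)
a = 0.25, b = 1.75, n = 12
h = (b - a)/n = 0.125000

Trapezoidal rule: (h/2)[f(x₀) + 2f(x₁) + 2f(x₂) + ... + f(xₙ)]

x_0 = 0.2500, f(x_0) = 0.061851, coefficient = 1
x_1 = 0.3750, f(x_1) = 0.137352, coefficient = 2
x_2 = 0.5000, f(x_2) = 0.239713, coefficient = 2
x_3 = 0.6250, f(x_3) = 0.365686, coefficient = 2
x_4 = 0.7500, f(x_4) = 0.511229, coefficient = 2
x_5 = 0.8750, f(x_5) = 0.671601, coefficient = 2
x_6 = 1.0000, f(x_6) = 0.841471, coefficient = 2
x_7 = 1.1250, f(x_7) = 1.015051, coefficient = 2
x_8 = 1.2500, f(x_8) = 1.186231, coefficient = 2
x_9 = 1.3750, f(x_9) = 1.348728, coefficient = 2
x_10 = 1.5000, f(x_10) = 1.496242, coefficient = 2
x_11 = 1.6250, f(x_11) = 1.622613, coefficient = 2
x_12 = 1.7500, f(x_12) = 1.721975, coefficient = 1

I ≈ (0.125000/2) × 20.655661 = 1.290979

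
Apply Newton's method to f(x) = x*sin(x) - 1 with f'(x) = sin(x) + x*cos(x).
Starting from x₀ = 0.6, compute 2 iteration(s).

f(x) = x*sin(x) - 1
f'(x) = sin(x) + x*cos(x)
x₀ = 0.6

Newton-Raphson formula: x_{n+1} = x_n - f(x_n)/f'(x_n)

Iteration 1:
  f(0.600000) = -0.661215
  f'(0.600000) = 1.059844
  x_1 = 0.600000 - (-0.661215)/1.059844 = 1.223879
Iteration 2:
  f(1.223879) = 0.150967
  f'(1.223879) = 1.356545
  x_2 = 1.223879 - 0.150967/1.356545 = 1.112591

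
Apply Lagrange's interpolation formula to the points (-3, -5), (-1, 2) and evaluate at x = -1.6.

Lagrange interpolation formula:
P(x) = Σ yᵢ × Lᵢ(x)
where Lᵢ(x) = Π_{j≠i} (x - xⱼ)/(xᵢ - xⱼ)

L_0(-1.6) = (-1.6 - (-1))/(-3 - (-1)) = 0.300000
L_1(-1.6) = (-1.6 - (-3))/(-1 - (-3)) = 0.700000

P(-1.6) = (-5)×L_0(-1.6) + 2×L_1(-1.6)
P(-1.6) = -0.100000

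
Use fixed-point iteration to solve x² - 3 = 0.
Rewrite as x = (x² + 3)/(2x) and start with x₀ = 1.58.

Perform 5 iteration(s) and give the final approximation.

Equation: x² - 3 = 0
Fixed-point form: x = (x² + 3)/(2x)
x₀ = 1.58

x_1 = g(1.580000) = 1.739367
x_2 = g(1.739367) = 1.732066
x_3 = g(1.732066) = 1.732051
x_4 = g(1.732051) = 1.732051
x_5 = g(1.732051) = 1.732051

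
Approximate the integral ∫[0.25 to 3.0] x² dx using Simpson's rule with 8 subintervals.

f(x) = x²
a = 0.25, b = 3.0, n = 8
h = (b - a)/n = 0.343750

Simpson's rule: (h/3)[f(x₀) + 4f(x₁) + 2f(x₂) + ... + f(xₙ)]

x_0 = 0.2500, f(x_0) = 0.062500, coefficient = 1
x_1 = 0.5938, f(x_1) = 0.352539, coefficient = 4
x_2 = 0.9375, f(x_2) = 0.878906, coefficient = 2
x_3 = 1.2812, f(x_3) = 1.641602, coefficient = 4
x_4 = 1.6250, f(x_4) = 2.640625, coefficient = 2
x_5 = 1.9688, f(x_5) = 3.875977, coefficient = 4
x_6 = 2.3125, f(x_6) = 5.347656, coefficient = 2
x_7 = 2.6562, f(x_7) = 7.055664, coefficient = 4
x_8 = 3.0000, f(x_8) = 9.000000, coefficient = 1

I ≈ (0.343750/3) × 78.500000 = 8.994792
Exact value: 8.994792
Error: 0.000000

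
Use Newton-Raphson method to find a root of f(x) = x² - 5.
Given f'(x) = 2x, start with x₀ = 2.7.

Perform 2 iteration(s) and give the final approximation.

f(x) = x² - 5
f'(x) = 2x
x₀ = 2.7

Newton-Raphson formula: x_{n+1} = x_n - f(x_n)/f'(x_n)

Iteration 1:
  f(2.700000) = 2.290000
  f'(2.700000) = 5.400000
  x_1 = 2.700000 - 2.290000/5.400000 = 2.275926
Iteration 2:
  f(2.275926) = 0.179839
  f'(2.275926) = 4.551852
  x_2 = 2.275926 - 0.179839/4.551852 = 2.236417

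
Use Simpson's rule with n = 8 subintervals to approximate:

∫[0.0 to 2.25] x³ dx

f(x) = x³
a = 0.0, b = 2.25, n = 8
h = (b - a)/n = 0.281250

Simpson's rule: (h/3)[f(x₀) + 4f(x₁) + 2f(x₂) + ... + f(xₙ)]

x_0 = 0.0000, f(x_0) = 0.000000, coefficient = 1
x_1 = 0.2812, f(x_1) = 0.022247, coefficient = 4
x_2 = 0.5625, f(x_2) = 0.177979, coefficient = 2
x_3 = 0.8438, f(x_3) = 0.600677, coefficient = 4
x_4 = 1.1250, f(x_4) = 1.423828, coefficient = 2
x_5 = 1.4062, f(x_5) = 2.780914, coefficient = 4
x_6 = 1.6875, f(x_6) = 4.805420, coefficient = 2
x_7 = 1.9688, f(x_7) = 7.630829, coefficient = 4
x_8 = 2.2500, f(x_8) = 11.390625, coefficient = 1

I ≈ (0.281250/3) × 68.343750 = 6.407227
Exact value: 6.407227
Error: 0.000000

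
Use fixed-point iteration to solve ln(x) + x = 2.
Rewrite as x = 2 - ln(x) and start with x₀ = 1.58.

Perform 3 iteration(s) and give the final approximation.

Equation: ln(x) + x = 2
Fixed-point form: x = 2 - ln(x)
x₀ = 1.58

x_1 = g(1.580000) = 1.542575
x_2 = g(1.542575) = 1.566547
x_3 = g(1.566547) = 1.551126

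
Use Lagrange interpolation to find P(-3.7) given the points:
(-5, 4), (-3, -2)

Lagrange interpolation formula:
P(x) = Σ yᵢ × Lᵢ(x)
where Lᵢ(x) = Π_{j≠i} (x - xⱼ)/(xᵢ - xⱼ)

L_0(-3.7) = (-3.7 - (-3))/(-5 - (-3)) = 0.350000
L_1(-3.7) = (-3.7 - (-5))/(-3 - (-5)) = 0.650000

P(-3.7) = 4×L_0(-3.7) + (-2)×L_1(-3.7)
P(-3.7) = 0.100000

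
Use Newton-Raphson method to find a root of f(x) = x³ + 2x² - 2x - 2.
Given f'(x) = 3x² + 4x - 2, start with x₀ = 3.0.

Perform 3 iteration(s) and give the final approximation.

f(x) = x³ + 2x² - 2x - 2
f'(x) = 3x² + 4x - 2
x₀ = 3.0

Newton-Raphson formula: x_{n+1} = x_n - f(x_n)/f'(x_n)

Iteration 1:
  f(3.000000) = 37.000000
  f'(3.000000) = 37.000000
  x_1 = 3.000000 - 37.000000/37.000000 = 2.000000
Iteration 2:
  f(2.000000) = 10.000000
  f'(2.000000) = 18.000000
  x_2 = 2.000000 - 10.000000/18.000000 = 1.444444
Iteration 3:
  f(1.444444) = 2.297668
  f'(1.444444) = 10.037037
  x_3 = 1.444444 - 2.297668/10.037037 = 1.215525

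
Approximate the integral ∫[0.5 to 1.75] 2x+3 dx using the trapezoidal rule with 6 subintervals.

f(x) = 2x+3
a = 0.5, b = 1.75, n = 6
h = (b - a)/n = 0.208333

Trapezoidal rule: (h/2)[f(x₀) + 2f(x₁) + 2f(x₂) + ... + f(xₙ)]

x_0 = 0.5000, f(x_0) = 4.000000, coefficient = 1
x_1 = 0.7083, f(x_1) = 4.416667, coefficient = 2
x_2 = 0.9167, f(x_2) = 4.833333, coefficient = 2
x_3 = 1.1250, f(x_3) = 5.250000, coefficient = 2
x_4 = 1.3333, f(x_4) = 5.666667, coefficient = 2
x_5 = 1.5417, f(x_5) = 6.083333, coefficient = 2
x_6 = 1.7500, f(x_6) = 6.500000, coefficient = 1

I ≈ (0.208333/2) × 63.000000 = 6.562500
Exact value: 6.562500
Error: 0.000000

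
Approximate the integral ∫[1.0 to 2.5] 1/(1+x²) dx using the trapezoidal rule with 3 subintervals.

f(x) = 1/(1+x²)
a = 1.0, b = 2.5, n = 3
h = (b - a)/n = 0.500000

Trapezoidal rule: (h/2)[f(x₀) + 2f(x₁) + 2f(x₂) + ... + f(xₙ)]

x_0 = 1.0000, f(x_0) = 0.500000, coefficient = 1
x_1 = 1.5000, f(x_1) = 0.307692, coefficient = 2
x_2 = 2.0000, f(x_2) = 0.200000, coefficient = 2
x_3 = 2.5000, f(x_3) = 0.137931, coefficient = 1

I ≈ (0.500000/2) × 1.653316 = 0.413329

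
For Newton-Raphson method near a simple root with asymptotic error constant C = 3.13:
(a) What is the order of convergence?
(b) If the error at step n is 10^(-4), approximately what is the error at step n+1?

(a) Newton-Raphson has quadratic (order 2) convergence near simple roots.
    This means |e_{n+1}| ≈ C|e_n|².

(b) With |e_n| = 10^(-4) and C = 3.13:
    |e_{n+1}| ≈ 3.13 × (10^(-4))² = 3.13 × 10^(-8)

(a) 2 (quadratic); (b) |e_{n+1}| ≈ 3.130e-08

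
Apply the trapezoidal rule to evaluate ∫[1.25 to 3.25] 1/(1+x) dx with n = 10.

f(x) = 1/(1+x)
a = 1.25, b = 3.25, n = 10
h = (b - a)/n = 0.200000

Trapezoidal rule: (h/2)[f(x₀) + 2f(x₁) + 2f(x₂) + ... + f(xₙ)]

x_0 = 1.2500, f(x_0) = 0.444444, coefficient = 1
x_1 = 1.4500, f(x_1) = 0.408163, coefficient = 2
x_2 = 1.6500, f(x_2) = 0.377358, coefficient = 2
x_3 = 1.8500, f(x_3) = 0.350877, coefficient = 2
x_4 = 2.0500, f(x_4) = 0.327869, coefficient = 2
x_5 = 2.2500, f(x_5) = 0.307692, coefficient = 2
x_6 = 2.4500, f(x_6) = 0.289855, coefficient = 2
x_7 = 2.6500, f(x_7) = 0.273973, coefficient = 2
x_8 = 2.8500, f(x_8) = 0.259740, coefficient = 2
x_9 = 3.0500, f(x_9) = 0.246914, coefficient = 2
x_10 = 3.2500, f(x_10) = 0.235294, coefficient = 1

I ≈ (0.200000/2) × 6.364622 = 0.636462
Exact value: 0.635989
Error: 0.000473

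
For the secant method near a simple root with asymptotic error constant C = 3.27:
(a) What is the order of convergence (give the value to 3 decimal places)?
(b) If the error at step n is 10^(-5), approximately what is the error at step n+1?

(a) Secant method has superlinear convergence with order φ = (1+√5)/2 ≈ 1.618.
    This means |e_{n+1}| ≈ C|e_n|^1.618.

(b) With |e_n| = 10^(-5) and C = 3.27:
    |e_{n+1}| ≈ 3.27 × (10^(-5))^1.618 = 3.27 × 10^(-8.09)

(a) ≈ 1.618 (golden ratio); (b) |e_{n+1}| ≈ 2.657e-08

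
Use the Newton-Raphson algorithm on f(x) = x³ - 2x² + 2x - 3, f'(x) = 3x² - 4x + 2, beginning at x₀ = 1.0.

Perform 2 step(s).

f(x) = x³ - 2x² + 2x - 3
f'(x) = 3x² - 4x + 2
x₀ = 1.0

Newton-Raphson formula: x_{n+1} = x_n - f(x_n)/f'(x_n)

Iteration 1:
  f(1.000000) = -2.000000
  f'(1.000000) = 1.000000
  x_1 = 1.000000 - (-2.000000)/1.000000 = 3.000000
Iteration 2:
  f(3.000000) = 12.000000
  f'(3.000000) = 17.000000
  x_2 = 3.000000 - 12.000000/17.000000 = 2.294118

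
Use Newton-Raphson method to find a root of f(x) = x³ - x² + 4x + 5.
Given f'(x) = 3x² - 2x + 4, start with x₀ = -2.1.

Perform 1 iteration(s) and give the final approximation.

f(x) = x³ - x² + 4x + 5
f'(x) = 3x² - 2x + 4
x₀ = -2.1

Newton-Raphson formula: x_{n+1} = x_n - f(x_n)/f'(x_n)

Iteration 1:
  f(-2.100000) = -17.071000
  f'(-2.100000) = 21.430000
  x_1 = -2.100000 - (-17.071000)/21.430000 = -1.303406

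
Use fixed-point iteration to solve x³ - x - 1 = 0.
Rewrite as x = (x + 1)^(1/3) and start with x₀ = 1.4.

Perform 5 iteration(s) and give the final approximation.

Equation: x³ - x - 1 = 0
Fixed-point form: x = (x + 1)^(1/3)
x₀ = 1.4

x_1 = g(1.400000) = 1.338866
x_2 = g(1.338866) = 1.327400
x_3 = g(1.327400) = 1.325227
x_4 = g(1.325227) = 1.324815
x_5 = g(1.324815) = 1.324736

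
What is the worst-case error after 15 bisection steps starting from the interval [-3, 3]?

Bisection error bound: |error| ≤ (b-a)/2^n
|error| ≤ (3 - (-3))/2^15 = 6/2^15
|error| ≤ 0.0001831055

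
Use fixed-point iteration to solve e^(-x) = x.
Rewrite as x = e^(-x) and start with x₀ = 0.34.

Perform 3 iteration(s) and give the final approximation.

Equation: e^(-x) = x
Fixed-point form: x = e^(-x)
x₀ = 0.34

x_1 = g(0.340000) = 0.711770
x_2 = g(0.711770) = 0.490775
x_3 = g(0.490775) = 0.612152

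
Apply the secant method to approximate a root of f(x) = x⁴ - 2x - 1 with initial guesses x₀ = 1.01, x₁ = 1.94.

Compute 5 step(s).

f(x) = x⁴ - 2x - 1
x₀ = 1.01, x₁ = 1.94

Secant formula: x_{n+1} = x_n - f(x_n)(x_n - x_{n-1})/(f(x_n) - f(x_{n-1}))

Iteration 1:
  f(1.010000) = -1.979396
  f(1.940000) = 9.284685
  x_2 = 1.940000 - 9.284685×(1.940000 - 1.010000)/(9.284685 - (-1.979396))
       = 1.173426
Iteration 2:
  f(1.940000) = 9.284685
  f(1.173426) = -1.450922
  x_3 = 1.173426 - (-1.450922)×(1.173426 - 1.940000)/(-1.450922 - 9.284685)
       = 1.277028
Iteration 3:
  f(1.173426) = -1.450922
  f(1.277028) = -0.894543
  x_4 = 1.277028 - (-0.894543)×(1.277028 - 1.173426)/(-0.894543 - (-1.450922))
       = 1.443601
Iteration 4:
  f(1.277028) = -0.894543
  f(1.443601) = 0.455783
  x_5 = 1.443601 - 0.455783×(1.443601 - 1.277028)/(0.455783 - (-0.894543))
       = 1.387377
Iteration 5:
  f(1.443601) = 0.455783
  f(1.387377) = -0.069845
  x_6 = 1.387377 - (-0.069845)×(1.387377 - 1.443601)/(-0.069845 - 0.455783)
       = 1.394848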